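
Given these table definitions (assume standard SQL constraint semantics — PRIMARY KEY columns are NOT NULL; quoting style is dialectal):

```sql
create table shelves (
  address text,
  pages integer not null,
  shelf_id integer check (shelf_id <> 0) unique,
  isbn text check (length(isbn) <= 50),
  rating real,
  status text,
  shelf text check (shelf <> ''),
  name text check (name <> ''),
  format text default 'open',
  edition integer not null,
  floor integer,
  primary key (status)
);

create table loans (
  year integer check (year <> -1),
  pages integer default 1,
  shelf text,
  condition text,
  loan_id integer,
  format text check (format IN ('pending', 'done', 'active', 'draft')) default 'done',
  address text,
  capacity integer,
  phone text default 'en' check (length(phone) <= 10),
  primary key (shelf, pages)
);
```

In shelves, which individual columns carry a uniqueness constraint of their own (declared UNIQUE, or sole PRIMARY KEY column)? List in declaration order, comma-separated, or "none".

- address: no UNIQUE or single-column PK constraint.
- pages: no UNIQUE or single-column PK constraint.
- shelf_id: declared UNIQUE → unique.
- isbn: no UNIQUE or single-column PK constraint.
- rating: no UNIQUE or single-column PK constraint.
- status: single-column PRIMARY KEY → unique.
- shelf: no UNIQUE or single-column PK constraint.
- name: no UNIQUE or single-column PK constraint.
- format: no UNIQUE or single-column PK constraint.
- edition: no UNIQUE or single-column PK constraint.
- floor: no UNIQUE or single-column PK constraint.

shelf_id, status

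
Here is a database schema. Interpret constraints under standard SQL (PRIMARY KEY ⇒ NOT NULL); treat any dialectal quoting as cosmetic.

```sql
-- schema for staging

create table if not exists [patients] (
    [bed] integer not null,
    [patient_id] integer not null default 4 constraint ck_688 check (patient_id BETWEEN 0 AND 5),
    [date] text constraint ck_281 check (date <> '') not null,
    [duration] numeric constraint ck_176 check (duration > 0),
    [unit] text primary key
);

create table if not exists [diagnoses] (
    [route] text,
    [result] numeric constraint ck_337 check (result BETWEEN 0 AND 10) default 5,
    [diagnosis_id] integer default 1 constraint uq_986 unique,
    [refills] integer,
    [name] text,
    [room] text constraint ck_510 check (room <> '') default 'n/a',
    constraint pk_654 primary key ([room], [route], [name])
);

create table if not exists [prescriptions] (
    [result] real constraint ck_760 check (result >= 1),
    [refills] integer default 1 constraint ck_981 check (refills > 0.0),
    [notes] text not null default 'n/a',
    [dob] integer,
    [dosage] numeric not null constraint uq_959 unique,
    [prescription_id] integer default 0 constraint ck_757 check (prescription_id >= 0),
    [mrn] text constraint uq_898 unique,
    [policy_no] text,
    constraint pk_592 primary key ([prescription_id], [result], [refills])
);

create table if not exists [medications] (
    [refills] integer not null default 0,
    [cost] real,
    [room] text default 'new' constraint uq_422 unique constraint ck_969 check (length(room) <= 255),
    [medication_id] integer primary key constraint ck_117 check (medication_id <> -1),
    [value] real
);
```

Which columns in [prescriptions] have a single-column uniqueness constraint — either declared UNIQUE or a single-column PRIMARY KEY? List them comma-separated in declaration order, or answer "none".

- result: part of a composite PRIMARY KEY — only the tuple is unique, not this column on its own.
- refills: part of a composite PRIMARY KEY — only the tuple is unique, not this column on its own.
- notes: no UNIQUE or single-column PK constraint.
- dob: no UNIQUE or single-column PK constraint.
- dosage: declared UNIQUE → unique.
- prescription_id: part of a composite PRIMARY KEY — only the tuple is unique, not this column on its own.
- mrn: declared UNIQUE → unique.
- policy_no: no UNIQUE or single-column PK constraint.

dosage, mrn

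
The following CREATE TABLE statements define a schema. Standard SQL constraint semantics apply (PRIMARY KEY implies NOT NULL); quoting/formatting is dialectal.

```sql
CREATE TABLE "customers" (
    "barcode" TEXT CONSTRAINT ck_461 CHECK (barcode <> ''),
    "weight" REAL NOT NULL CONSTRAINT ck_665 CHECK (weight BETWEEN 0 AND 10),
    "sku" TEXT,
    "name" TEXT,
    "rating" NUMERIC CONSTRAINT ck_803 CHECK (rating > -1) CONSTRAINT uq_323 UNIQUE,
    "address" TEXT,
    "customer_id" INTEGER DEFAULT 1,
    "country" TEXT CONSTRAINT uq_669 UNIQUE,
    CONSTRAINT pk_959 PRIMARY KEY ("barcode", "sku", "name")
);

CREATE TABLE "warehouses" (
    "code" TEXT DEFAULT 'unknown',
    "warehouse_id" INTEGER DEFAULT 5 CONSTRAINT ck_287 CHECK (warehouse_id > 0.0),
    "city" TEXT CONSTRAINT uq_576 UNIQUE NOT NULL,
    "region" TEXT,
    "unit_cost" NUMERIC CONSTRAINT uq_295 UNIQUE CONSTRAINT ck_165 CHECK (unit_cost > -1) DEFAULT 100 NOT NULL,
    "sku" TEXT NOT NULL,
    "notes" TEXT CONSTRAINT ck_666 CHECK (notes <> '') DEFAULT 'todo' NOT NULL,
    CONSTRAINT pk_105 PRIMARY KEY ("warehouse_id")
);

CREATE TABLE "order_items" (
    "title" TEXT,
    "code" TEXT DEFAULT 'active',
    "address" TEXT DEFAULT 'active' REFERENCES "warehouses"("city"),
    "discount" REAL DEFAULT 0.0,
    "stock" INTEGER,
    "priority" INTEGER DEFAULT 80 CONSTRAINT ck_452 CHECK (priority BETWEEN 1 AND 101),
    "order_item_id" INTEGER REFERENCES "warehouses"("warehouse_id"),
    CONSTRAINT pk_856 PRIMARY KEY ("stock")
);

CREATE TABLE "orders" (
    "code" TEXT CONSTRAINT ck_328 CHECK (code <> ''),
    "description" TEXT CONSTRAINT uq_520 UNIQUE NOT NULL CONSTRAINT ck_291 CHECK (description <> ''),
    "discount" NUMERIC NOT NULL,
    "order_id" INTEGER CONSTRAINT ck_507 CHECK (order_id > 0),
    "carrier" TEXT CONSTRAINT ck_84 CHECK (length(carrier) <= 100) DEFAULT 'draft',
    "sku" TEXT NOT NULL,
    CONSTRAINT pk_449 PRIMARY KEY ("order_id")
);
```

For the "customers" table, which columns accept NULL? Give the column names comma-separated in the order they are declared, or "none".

- barcode: part of the PRIMARY KEY, which implies NOT NULL → not nullable.
- weight: declared NOT NULL → not nullable.
- sku: part of the PRIMARY KEY, which implies NOT NULL → not nullable.
- name: part of the PRIMARY KEY, which implies NOT NULL → not nullable.
- rating: CHECK does not forbid NULL (a CHECK constraint passes when its expression is NULL) → nullable.
- address: no NOT NULL constraint applies → nullable.
- customer_id: DEFAULT only fills an omitted column; an explicit NULL is still allowed → nullable.
- country: UNIQUE does not imply NOT NULL → nullable.

rating, address, customer_id, country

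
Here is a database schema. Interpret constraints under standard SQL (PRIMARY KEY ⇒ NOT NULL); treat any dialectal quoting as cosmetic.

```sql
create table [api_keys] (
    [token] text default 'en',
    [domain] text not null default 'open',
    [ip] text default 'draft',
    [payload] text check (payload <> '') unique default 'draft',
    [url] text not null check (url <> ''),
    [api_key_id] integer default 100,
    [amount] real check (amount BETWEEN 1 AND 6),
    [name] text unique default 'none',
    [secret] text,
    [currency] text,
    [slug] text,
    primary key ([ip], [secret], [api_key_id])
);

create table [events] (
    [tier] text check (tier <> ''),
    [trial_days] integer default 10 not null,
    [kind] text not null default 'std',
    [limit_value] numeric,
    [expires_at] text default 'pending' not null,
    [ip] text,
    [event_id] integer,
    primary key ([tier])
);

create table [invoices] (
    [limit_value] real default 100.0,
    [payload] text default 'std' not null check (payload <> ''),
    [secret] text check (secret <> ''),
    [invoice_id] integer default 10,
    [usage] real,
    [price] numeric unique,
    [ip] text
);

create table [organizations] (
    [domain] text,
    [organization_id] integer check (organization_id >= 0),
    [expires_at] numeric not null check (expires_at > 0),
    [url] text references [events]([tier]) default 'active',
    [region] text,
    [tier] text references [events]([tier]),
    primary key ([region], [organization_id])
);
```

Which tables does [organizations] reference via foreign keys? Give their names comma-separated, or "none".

- url REFERENCES events(tier).
- tier REFERENCES events(tier).

events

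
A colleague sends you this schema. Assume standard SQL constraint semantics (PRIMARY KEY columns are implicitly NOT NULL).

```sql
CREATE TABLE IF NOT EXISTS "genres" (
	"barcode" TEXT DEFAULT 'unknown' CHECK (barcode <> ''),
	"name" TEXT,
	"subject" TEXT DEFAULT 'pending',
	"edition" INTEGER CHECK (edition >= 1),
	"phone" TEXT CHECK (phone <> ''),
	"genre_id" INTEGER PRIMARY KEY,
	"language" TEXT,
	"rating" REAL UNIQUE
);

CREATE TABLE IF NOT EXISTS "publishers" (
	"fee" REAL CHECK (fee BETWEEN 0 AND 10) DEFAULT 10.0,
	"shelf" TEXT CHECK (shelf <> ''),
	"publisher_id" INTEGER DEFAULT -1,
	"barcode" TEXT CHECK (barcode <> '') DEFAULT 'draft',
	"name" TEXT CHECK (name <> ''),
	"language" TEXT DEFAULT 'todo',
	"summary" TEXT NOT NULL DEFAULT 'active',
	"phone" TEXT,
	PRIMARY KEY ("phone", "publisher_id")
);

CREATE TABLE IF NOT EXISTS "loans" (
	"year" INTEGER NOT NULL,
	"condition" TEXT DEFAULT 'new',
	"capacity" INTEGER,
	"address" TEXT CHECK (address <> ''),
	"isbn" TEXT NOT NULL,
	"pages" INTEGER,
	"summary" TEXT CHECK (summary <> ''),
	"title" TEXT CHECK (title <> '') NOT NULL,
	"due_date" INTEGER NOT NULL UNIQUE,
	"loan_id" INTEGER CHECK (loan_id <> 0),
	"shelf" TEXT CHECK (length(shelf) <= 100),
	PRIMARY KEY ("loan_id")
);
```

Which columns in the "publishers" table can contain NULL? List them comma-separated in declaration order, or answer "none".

fee, shelf, barcode, name, language

- fee: CHECK does not forbid NULL (a CHECK constraint passes when its expression is NULL) → nullable.
- shelf: CHECK does not forbid NULL (a CHECK constraint passes when its expression is NULL) → nullable.
- publisher_id: part of the PRIMARY KEY, which implies NOT NULL → not nullable.
- barcode: CHECK does not forbid NULL (a CHECK constraint passes when its expression is NULL) → nullable.
- name: CHECK does not forbid NULL (a CHECK constraint passes when its expression is NULL) → nullable.
- language: DEFAULT only fills an omitted column; an explicit NULL is still allowed → nullable.
- summary: declared NOT NULL → not nullable.
- phone: part of the PRIMARY KEY, which implies NOT NULL → not nullable.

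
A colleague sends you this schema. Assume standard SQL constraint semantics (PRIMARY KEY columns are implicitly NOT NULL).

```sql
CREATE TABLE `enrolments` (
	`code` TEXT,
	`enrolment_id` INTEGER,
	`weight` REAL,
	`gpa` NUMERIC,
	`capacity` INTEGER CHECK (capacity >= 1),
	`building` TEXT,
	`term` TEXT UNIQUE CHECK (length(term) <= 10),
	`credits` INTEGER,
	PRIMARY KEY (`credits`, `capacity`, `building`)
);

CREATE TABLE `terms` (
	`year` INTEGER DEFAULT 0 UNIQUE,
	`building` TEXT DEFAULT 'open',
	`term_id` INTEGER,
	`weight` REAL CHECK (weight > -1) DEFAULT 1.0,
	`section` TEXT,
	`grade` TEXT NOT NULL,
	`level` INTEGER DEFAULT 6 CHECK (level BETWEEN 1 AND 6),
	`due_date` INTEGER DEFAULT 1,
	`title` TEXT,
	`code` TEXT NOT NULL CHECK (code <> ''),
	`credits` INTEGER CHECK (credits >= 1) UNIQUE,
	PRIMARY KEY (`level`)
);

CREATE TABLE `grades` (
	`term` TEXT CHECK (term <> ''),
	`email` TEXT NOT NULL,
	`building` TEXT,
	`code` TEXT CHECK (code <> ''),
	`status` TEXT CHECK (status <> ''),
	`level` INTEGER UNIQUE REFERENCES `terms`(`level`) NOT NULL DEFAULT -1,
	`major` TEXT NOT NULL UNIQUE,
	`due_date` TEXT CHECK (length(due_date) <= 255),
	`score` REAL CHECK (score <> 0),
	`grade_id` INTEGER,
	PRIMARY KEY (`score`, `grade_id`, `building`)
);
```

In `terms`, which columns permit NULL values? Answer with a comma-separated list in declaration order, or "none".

- year: UNIQUE does not imply NOT NULL → nullable.
- building: DEFAULT only fills an omitted column; an explicit NULL is still allowed → nullable.
- term_id: no NOT NULL constraint applies → nullable.
- weight: CHECK does not forbid NULL (a CHECK constraint passes when its expression is NULL) → nullable.
- section: no NOT NULL constraint applies → nullable.
- grade: declared NOT NULL → not nullable.
- level: part of the PRIMARY KEY, which implies NOT NULL → not nullable.
- due_date: DEFAULT only fills an omitted column; an explicit NULL is still allowed → nullable.
- title: no NOT NULL constraint applies → nullable.
- code: declared NOT NULL → not nullable.
- credits: CHECK does not forbid NULL (a CHECK constraint passes when its expression is NULL) → nullable.

year, building, term_id, weight, section, due_date, title, credits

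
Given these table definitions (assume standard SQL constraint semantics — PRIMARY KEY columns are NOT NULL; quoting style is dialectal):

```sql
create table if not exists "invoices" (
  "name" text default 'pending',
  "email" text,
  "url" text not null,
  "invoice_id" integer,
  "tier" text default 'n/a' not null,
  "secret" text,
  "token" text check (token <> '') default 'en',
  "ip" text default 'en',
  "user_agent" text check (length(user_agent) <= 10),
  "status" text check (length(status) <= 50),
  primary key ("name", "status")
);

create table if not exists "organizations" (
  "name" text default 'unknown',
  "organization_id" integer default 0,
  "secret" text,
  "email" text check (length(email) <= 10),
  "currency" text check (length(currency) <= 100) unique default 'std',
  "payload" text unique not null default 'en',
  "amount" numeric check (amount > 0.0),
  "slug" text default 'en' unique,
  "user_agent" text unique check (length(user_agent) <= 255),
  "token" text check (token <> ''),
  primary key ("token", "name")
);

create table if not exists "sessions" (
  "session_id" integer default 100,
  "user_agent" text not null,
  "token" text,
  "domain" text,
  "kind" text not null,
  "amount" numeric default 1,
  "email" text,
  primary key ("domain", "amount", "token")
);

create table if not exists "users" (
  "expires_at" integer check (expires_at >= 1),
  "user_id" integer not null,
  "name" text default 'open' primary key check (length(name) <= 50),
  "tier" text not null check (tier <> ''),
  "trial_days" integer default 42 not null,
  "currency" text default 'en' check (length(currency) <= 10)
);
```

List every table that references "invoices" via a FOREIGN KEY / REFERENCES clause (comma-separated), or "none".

none

No REFERENCES clause anywhere in the schema names invoices.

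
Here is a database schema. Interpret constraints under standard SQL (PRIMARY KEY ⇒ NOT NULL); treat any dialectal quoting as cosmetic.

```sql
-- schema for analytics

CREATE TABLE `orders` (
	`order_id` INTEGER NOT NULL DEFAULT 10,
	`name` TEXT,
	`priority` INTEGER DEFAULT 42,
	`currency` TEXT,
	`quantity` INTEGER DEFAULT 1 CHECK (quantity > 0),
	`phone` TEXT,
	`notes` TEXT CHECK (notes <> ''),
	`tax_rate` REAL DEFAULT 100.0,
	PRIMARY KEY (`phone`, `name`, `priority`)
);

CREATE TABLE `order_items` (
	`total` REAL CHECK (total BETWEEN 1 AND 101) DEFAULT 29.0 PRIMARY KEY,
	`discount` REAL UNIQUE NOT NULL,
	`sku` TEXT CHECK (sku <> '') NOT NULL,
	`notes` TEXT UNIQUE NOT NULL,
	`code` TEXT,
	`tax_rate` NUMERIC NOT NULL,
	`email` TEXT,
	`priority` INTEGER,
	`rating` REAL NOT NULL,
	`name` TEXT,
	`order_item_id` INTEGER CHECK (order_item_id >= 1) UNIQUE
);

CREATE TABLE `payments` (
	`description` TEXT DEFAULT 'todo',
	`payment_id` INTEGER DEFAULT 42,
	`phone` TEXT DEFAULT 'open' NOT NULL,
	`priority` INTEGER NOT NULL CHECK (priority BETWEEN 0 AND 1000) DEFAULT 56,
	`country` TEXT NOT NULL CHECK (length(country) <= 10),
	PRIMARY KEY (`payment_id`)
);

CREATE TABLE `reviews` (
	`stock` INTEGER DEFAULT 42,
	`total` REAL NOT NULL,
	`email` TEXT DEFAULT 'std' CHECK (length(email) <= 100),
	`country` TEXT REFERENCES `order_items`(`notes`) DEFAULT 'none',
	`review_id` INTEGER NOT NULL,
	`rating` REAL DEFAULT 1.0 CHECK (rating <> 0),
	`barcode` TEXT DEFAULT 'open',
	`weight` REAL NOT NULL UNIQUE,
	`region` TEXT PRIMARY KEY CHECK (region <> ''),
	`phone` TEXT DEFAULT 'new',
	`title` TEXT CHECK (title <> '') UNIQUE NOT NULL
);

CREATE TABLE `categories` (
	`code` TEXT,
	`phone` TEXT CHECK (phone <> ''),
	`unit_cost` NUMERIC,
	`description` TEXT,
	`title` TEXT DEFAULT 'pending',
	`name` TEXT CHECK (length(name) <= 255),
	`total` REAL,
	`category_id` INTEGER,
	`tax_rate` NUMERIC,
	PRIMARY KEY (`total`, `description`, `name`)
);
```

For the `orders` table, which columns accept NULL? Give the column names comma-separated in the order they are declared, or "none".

currency, quantity, notes, tax_rate

- order_id: declared NOT NULL → not nullable.
- name: part of the PRIMARY KEY, which implies NOT NULL → not nullable.
- priority: part of the PRIMARY KEY, which implies NOT NULL → not nullable.
- currency: no NOT NULL constraint applies → nullable.
- quantity: CHECK does not forbid NULL (a CHECK constraint passes when its expression is NULL) → nullable.
- phone: part of the PRIMARY KEY, which implies NOT NULL → not nullable.
- notes: CHECK does not forbid NULL (a CHECK constraint passes when its expression is NULL) → nullable.
- tax_rate: DEFAULT only fills an omitted column; an explicit NULL is still allowed → nullable.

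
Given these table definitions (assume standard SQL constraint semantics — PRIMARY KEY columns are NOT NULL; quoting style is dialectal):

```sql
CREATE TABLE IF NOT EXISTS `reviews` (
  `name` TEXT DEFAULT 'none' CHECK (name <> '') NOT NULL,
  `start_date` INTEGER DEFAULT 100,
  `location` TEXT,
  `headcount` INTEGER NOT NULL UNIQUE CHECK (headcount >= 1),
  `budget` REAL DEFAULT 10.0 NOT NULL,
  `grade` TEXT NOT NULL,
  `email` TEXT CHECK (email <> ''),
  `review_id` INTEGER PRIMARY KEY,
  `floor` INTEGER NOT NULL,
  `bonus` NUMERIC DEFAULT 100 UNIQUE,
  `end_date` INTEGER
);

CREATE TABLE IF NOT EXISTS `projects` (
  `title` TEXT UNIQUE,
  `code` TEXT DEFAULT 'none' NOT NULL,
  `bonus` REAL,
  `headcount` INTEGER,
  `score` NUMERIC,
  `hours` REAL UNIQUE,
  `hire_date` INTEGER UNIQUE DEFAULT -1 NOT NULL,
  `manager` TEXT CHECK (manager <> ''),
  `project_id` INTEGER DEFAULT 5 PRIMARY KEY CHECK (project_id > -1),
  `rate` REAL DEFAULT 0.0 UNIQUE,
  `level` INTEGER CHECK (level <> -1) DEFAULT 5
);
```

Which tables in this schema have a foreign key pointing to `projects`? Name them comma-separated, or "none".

No REFERENCES clause anywhere in the schema names projects.

none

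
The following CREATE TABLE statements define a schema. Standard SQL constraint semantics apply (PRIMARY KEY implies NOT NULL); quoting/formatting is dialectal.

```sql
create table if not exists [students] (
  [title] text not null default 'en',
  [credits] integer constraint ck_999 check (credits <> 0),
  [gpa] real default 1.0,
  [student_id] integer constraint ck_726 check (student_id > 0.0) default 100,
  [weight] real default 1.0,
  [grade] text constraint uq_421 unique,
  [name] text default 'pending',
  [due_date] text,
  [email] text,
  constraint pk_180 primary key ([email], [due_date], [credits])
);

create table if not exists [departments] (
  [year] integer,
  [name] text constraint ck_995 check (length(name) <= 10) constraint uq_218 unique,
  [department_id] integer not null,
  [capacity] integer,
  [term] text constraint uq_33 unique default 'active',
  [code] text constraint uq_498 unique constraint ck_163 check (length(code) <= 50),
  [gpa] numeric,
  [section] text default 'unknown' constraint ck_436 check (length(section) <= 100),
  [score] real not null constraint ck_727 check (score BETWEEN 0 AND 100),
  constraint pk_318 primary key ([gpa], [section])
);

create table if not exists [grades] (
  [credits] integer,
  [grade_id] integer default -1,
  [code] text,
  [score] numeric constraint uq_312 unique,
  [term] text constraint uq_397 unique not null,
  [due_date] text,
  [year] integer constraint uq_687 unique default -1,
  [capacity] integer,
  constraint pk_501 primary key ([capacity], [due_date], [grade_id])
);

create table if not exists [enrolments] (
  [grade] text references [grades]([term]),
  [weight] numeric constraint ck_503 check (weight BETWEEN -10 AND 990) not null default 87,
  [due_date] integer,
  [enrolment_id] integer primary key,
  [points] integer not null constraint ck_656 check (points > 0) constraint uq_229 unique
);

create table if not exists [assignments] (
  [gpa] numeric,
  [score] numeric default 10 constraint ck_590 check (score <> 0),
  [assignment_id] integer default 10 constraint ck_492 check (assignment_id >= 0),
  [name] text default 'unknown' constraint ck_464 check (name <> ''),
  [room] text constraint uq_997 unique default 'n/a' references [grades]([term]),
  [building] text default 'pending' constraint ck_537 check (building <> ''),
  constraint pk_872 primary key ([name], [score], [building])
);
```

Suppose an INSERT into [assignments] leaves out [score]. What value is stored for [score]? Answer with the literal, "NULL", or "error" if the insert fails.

10

score has an explicit DEFAULT 10.
When the column is omitted from an INSERT, that default is used.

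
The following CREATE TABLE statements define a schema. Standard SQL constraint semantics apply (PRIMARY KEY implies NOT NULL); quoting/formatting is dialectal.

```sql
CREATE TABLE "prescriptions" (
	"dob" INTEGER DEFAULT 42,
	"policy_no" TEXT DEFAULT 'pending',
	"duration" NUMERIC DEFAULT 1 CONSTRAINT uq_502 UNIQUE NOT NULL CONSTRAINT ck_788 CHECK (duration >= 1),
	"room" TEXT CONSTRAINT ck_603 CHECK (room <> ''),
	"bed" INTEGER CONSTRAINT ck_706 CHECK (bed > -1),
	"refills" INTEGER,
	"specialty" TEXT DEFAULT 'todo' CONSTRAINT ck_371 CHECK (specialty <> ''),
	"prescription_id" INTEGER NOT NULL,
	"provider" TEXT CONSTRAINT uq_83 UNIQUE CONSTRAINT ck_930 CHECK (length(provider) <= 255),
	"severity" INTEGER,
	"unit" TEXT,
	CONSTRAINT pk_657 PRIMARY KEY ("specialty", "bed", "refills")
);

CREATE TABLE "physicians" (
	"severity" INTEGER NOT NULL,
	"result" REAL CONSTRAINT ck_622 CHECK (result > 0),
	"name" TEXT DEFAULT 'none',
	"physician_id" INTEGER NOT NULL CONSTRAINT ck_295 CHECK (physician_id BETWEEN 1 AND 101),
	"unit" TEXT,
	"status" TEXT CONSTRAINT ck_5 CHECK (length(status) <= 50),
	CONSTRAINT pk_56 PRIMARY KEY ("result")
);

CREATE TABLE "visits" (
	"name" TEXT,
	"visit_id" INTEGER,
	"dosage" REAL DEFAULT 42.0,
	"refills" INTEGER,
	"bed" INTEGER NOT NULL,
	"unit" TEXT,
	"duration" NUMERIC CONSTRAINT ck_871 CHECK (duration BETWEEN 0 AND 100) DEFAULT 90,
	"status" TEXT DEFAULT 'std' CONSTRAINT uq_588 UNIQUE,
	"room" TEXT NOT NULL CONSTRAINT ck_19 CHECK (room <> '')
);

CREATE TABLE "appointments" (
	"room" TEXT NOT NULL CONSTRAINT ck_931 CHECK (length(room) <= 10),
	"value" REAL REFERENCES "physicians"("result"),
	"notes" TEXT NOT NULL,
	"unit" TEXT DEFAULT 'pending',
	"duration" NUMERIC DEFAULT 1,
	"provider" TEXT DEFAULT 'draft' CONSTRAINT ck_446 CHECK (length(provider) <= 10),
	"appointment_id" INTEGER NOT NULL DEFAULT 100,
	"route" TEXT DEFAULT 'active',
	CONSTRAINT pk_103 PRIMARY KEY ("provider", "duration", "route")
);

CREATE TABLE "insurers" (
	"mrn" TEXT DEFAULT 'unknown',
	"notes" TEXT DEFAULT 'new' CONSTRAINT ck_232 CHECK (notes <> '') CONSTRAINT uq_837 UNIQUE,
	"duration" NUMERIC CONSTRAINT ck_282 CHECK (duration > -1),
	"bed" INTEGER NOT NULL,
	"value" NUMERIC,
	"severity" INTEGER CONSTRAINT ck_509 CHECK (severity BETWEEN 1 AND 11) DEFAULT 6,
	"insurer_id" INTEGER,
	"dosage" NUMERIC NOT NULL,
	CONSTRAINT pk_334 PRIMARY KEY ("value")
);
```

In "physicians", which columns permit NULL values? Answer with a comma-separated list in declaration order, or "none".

- severity: declared NOT NULL → not nullable.
- result: part of the PRIMARY KEY, which implies NOT NULL → not nullable.
- name: DEFAULT only fills an omitted column; an explicit NULL is still allowed → nullable.
- physician_id: declared NOT NULL → not nullable.
- unit: no NOT NULL constraint applies → nullable.
- status: CHECK does not forbid NULL (a CHECK constraint passes when its expression is NULL) → nullable.

name, unit, status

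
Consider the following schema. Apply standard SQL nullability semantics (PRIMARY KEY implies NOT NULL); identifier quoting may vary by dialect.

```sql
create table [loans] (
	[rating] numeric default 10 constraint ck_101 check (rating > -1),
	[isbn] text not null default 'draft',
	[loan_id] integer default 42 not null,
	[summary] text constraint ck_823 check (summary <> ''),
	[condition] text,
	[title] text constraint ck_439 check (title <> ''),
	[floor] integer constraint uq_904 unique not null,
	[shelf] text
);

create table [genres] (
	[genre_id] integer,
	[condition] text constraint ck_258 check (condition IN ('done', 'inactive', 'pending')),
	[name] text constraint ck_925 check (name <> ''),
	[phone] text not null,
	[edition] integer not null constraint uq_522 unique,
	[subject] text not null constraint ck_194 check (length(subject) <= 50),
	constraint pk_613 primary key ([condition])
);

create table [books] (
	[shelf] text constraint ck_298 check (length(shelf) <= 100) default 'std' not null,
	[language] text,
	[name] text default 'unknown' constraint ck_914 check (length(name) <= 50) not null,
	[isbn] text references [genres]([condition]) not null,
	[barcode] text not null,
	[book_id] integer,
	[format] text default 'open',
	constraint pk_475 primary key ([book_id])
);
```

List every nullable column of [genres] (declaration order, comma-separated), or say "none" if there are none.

- genre_id: no NOT NULL constraint applies → nullable.
- condition: part of the PRIMARY KEY, which implies NOT NULL → not nullable.
- name: CHECK does not forbid NULL (a CHECK constraint passes when its expression is NULL) → nullable.
- phone: declared NOT NULL → not nullable.
- edition: declared NOT NULL → not nullable.
- subject: declared NOT NULL → not nullable.

genre_id, name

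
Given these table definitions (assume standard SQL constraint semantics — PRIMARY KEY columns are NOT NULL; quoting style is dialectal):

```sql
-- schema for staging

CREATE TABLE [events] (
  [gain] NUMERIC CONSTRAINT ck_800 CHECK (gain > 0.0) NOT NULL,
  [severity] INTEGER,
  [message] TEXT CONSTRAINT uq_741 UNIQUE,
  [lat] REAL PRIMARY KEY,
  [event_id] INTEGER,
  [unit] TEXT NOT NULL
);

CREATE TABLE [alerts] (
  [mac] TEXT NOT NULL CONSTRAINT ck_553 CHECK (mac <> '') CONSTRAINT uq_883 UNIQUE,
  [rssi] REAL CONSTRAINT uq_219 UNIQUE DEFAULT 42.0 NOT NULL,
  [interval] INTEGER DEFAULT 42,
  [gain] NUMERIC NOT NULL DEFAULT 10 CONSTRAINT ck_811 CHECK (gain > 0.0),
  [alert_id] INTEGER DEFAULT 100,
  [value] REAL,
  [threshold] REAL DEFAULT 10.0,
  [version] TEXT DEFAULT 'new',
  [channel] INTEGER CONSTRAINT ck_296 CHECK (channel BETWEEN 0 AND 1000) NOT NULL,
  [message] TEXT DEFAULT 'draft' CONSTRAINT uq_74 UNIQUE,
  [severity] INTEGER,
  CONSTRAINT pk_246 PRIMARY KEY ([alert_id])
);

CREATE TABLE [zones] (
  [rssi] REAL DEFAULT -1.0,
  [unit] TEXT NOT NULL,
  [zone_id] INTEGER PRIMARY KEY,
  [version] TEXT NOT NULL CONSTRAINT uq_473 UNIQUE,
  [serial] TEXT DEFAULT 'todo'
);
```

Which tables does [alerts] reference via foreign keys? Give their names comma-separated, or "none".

none

No column in alerts has a REFERENCES clause.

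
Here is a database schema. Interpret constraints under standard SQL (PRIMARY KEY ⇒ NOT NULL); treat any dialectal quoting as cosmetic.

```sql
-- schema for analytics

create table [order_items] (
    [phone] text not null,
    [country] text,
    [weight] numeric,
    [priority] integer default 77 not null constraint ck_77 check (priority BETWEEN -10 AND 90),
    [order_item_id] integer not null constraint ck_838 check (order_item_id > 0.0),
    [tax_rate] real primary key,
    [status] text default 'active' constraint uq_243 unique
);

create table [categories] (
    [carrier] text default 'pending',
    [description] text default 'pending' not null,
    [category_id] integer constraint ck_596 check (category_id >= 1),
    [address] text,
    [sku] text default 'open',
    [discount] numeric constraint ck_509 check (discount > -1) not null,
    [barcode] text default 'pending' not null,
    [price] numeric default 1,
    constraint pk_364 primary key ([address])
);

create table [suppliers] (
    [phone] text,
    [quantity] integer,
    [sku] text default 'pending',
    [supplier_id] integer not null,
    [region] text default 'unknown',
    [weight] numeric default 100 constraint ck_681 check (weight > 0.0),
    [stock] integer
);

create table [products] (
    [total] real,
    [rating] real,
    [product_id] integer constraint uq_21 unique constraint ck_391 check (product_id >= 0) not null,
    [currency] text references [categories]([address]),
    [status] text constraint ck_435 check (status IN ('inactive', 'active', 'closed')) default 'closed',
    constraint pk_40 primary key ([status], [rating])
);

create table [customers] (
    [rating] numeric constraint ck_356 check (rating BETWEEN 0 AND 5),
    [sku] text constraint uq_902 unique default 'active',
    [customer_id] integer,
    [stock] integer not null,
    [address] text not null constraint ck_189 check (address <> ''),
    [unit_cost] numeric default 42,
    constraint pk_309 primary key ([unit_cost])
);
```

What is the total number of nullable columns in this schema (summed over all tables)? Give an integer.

order_items: 3 nullable (country, weight, status — PK (tax_rate) and explicit NOT NULL columns excluded).
categories: 4 nullable (carrier, category_id, sku, price — PK (address) and explicit NOT NULL columns excluded).
suppliers: 6 nullable (phone, quantity, sku, region, weight, stock — PK none and explicit NOT NULL columns excluded).
products: 2 nullable (total, currency — PK (status, rating) and explicit NOT NULL columns excluded).
customers: 3 nullable (rating, sku, customer_id — PK (unit_cost) and explicit NOT NULL columns excluded).
Total: 3 + 4 + 6 + 2 + 3 = 18.

18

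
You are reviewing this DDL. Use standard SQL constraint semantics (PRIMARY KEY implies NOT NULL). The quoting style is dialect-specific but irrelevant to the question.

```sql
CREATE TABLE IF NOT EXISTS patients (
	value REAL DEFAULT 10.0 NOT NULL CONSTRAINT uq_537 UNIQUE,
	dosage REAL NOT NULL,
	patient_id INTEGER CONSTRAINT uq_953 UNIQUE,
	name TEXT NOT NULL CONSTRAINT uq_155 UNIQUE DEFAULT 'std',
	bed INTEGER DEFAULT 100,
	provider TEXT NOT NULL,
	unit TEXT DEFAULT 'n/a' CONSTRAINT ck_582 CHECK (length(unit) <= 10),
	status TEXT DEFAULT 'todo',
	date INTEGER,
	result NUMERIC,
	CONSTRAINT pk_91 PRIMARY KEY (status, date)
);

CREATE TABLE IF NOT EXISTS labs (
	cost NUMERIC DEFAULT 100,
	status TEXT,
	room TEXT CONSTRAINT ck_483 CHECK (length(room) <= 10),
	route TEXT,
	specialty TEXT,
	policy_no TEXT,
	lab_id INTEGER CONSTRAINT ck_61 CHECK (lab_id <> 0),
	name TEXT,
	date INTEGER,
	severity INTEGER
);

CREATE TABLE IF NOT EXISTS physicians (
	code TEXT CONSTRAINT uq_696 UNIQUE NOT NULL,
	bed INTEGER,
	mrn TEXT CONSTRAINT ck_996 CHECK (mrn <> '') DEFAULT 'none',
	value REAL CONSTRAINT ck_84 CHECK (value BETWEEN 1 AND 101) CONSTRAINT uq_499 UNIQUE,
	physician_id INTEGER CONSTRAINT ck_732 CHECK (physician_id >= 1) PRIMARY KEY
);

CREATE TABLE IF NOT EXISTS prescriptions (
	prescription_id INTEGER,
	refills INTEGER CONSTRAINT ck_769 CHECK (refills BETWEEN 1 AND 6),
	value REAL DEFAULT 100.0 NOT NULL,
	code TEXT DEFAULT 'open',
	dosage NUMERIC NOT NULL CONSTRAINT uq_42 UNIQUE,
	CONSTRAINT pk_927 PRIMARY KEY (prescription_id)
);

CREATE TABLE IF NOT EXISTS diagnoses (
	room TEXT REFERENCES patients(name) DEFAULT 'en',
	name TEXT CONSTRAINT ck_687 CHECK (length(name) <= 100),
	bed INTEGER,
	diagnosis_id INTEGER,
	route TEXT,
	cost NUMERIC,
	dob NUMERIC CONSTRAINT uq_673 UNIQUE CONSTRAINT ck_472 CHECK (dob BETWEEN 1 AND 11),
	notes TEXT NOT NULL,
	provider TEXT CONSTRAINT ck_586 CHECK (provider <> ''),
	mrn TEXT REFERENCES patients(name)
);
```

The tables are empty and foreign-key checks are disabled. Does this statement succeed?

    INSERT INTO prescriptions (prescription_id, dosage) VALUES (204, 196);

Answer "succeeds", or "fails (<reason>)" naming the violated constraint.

NOT NULL columns: dosage is supplied; prescription_id is supplied; value defaults to 100.0.
No constraint is violated.

succeeds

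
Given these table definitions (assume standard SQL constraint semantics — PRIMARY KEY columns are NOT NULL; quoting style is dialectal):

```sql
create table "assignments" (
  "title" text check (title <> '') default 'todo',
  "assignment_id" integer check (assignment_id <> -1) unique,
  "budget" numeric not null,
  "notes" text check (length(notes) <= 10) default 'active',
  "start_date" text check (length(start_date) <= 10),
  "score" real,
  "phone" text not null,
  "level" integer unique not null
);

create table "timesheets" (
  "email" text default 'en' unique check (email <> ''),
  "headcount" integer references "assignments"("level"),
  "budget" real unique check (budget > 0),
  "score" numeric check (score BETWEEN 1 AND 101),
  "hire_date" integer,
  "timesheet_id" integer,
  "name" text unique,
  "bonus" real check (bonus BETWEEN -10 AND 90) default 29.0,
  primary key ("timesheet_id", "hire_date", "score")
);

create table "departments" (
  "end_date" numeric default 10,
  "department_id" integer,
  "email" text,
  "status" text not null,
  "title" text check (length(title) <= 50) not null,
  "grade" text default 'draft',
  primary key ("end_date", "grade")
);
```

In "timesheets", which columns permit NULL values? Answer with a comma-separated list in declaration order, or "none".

- email: CHECK does not forbid NULL (a CHECK constraint passes when its expression is NULL) → nullable.
- headcount: a foreign key column may be NULL unless separately constrained → nullable.
- budget: CHECK does not forbid NULL (a CHECK constraint passes when its expression is NULL) → nullable.
- score: part of the PRIMARY KEY, which implies NOT NULL → not nullable.
- hire_date: part of the PRIMARY KEY, which implies NOT NULL → not nullable.
- timesheet_id: part of the PRIMARY KEY, which implies NOT NULL → not nullable.
- name: UNIQUE does not imply NOT NULL → nullable.
- bonus: CHECK does not forbid NULL (a CHECK constraint passes when its expression is NULL) → nullable.

email, headcount, budget, name, bonus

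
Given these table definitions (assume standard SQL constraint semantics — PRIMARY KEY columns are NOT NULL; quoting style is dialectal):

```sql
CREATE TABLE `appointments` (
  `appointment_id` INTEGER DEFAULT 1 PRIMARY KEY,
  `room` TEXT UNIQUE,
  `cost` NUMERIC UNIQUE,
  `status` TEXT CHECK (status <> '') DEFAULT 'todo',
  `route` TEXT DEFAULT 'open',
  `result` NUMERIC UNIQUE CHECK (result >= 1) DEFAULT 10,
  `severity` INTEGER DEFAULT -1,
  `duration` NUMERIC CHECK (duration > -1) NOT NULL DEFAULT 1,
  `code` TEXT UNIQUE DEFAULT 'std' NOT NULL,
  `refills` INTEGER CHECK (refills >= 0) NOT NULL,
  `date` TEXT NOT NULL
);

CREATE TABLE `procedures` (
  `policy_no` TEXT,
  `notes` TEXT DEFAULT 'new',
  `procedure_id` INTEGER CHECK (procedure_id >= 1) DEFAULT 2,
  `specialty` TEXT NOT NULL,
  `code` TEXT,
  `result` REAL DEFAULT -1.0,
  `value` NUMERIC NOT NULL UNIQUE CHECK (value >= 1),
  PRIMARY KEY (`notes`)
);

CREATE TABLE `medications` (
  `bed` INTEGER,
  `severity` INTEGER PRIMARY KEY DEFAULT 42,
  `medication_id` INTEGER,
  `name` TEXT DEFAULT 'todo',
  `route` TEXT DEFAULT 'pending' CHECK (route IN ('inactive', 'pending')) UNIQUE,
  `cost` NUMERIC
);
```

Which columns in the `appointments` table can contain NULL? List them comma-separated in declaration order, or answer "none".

- appointment_id: part of the PRIMARY KEY, which implies NOT NULL → not nullable.
- room: UNIQUE does not imply NOT NULL → nullable.
- cost: UNIQUE does not imply NOT NULL → nullable.
- status: CHECK does not forbid NULL (a CHECK constraint passes when its expression is NULL) → nullable.
- route: DEFAULT only fills an omitted column; an explicit NULL is still allowed → nullable.
- result: CHECK does not forbid NULL (a CHECK constraint passes when its expression is NULL) → nullable.
- severity: DEFAULT only fills an omitted column; an explicit NULL is still allowed → nullable.
- duration: declared NOT NULL → not nullable.
- code: declared NOT NULL → not nullable.
- refills: declared NOT NULL → not nullable.
- date: declared NOT NULL → not nullable.

room, cost, status, route, result, severity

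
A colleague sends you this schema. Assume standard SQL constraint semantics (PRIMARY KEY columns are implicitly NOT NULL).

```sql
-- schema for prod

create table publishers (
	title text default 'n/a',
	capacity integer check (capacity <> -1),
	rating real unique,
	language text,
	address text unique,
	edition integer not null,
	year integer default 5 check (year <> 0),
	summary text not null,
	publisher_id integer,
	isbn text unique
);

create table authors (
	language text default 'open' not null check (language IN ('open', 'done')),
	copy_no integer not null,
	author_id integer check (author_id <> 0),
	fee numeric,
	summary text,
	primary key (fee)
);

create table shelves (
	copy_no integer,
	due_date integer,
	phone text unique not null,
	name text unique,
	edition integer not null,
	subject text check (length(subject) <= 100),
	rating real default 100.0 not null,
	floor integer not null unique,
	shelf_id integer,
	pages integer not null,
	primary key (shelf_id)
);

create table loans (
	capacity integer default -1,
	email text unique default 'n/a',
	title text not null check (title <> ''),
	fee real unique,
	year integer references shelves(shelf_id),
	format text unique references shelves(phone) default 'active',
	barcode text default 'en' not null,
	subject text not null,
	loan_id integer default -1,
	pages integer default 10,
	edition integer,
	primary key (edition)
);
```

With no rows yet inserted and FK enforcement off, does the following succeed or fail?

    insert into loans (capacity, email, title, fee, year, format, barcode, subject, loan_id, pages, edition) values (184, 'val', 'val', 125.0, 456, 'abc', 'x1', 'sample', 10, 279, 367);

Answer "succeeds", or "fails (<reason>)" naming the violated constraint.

NOT NULL columns: barcode is supplied; edition is supplied; subject is supplied; title is supplied.
CHECK constraints: 'val' satisfies (title <> '').
No constraint is violated.

succeeds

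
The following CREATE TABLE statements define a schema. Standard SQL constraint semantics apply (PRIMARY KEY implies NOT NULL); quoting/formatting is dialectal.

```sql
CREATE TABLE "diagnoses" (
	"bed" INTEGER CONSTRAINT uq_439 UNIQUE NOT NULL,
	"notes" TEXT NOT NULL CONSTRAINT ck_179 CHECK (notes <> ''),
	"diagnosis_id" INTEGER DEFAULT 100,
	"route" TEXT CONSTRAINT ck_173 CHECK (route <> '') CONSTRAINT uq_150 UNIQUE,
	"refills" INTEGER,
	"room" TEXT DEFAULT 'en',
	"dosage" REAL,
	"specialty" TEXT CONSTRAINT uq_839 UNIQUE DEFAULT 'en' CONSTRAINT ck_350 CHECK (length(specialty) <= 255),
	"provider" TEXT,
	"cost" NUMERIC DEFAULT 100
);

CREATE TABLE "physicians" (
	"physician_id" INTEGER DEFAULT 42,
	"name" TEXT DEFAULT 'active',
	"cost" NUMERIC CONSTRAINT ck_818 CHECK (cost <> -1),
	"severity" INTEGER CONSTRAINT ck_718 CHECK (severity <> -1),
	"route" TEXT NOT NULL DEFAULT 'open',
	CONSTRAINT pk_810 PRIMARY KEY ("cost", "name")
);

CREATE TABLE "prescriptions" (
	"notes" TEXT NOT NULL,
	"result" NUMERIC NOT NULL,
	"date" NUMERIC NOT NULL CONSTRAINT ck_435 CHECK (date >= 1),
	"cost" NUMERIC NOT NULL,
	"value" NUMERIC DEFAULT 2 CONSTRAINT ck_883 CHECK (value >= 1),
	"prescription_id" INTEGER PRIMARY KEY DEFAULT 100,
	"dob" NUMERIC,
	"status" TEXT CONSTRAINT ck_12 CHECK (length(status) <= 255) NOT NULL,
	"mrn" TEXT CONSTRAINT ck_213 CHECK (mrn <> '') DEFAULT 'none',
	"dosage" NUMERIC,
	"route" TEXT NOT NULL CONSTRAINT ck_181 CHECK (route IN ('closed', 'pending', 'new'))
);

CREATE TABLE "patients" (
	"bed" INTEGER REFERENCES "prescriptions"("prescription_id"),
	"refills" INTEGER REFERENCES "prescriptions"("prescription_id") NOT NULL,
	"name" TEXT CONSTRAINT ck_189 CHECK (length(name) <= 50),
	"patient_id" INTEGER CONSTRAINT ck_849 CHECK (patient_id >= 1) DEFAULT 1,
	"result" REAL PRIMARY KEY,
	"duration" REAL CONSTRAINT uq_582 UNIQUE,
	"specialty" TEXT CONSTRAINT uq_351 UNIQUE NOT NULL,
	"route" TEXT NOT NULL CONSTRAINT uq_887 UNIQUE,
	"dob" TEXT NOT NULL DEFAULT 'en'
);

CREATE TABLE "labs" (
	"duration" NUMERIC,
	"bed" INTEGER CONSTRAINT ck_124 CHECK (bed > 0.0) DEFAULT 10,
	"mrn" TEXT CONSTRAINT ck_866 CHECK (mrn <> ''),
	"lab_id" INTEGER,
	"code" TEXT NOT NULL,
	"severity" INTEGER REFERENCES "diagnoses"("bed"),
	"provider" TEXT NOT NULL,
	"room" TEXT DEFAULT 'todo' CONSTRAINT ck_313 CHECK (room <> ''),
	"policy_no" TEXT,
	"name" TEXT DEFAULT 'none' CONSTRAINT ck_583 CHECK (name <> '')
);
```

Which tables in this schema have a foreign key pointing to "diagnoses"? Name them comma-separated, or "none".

- labs.severity references diagnoses(bed).

labs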